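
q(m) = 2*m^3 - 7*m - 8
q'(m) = 6*m^2 - 7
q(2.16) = -2.96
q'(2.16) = 20.99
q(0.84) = -12.69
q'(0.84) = -2.77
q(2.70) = 12.47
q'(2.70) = 36.74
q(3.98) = 90.23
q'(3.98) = 88.04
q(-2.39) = -18.57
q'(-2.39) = 27.27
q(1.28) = -12.77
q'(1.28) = 2.83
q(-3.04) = -42.91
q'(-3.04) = 48.45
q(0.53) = -11.41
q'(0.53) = -5.31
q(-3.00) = -41.00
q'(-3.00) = 47.00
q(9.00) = 1387.00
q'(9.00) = 479.00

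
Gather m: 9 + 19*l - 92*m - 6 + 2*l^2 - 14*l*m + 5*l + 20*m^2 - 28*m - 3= 2*l^2 + 24*l + 20*m^2 + m*(-14*l - 120)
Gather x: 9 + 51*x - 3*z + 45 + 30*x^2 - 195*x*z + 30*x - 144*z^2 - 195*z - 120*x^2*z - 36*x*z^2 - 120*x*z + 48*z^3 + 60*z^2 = x^2*(30 - 120*z) + x*(-36*z^2 - 315*z + 81) + 48*z^3 - 84*z^2 - 198*z + 54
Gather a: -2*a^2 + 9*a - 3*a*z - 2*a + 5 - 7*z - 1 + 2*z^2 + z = -2*a^2 + a*(7 - 3*z) + 2*z^2 - 6*z + 4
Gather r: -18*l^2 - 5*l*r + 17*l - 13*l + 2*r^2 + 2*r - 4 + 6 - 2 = -18*l^2 + 4*l + 2*r^2 + r*(2 - 5*l)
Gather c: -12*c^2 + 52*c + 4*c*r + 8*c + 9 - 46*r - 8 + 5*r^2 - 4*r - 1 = -12*c^2 + c*(4*r + 60) + 5*r^2 - 50*r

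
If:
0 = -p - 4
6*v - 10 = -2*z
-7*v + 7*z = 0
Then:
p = -4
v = 5/4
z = 5/4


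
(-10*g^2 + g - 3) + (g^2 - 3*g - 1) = -9*g^2 - 2*g - 4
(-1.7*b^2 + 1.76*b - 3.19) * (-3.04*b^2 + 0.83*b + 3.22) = 5.168*b^4 - 6.7614*b^3 + 5.6844*b^2 + 3.0195*b - 10.2718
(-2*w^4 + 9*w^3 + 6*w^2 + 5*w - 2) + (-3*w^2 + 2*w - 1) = -2*w^4 + 9*w^3 + 3*w^2 + 7*w - 3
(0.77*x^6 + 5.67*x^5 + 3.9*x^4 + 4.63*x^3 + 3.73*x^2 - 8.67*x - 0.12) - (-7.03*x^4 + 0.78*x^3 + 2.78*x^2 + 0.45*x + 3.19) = 0.77*x^6 + 5.67*x^5 + 10.93*x^4 + 3.85*x^3 + 0.95*x^2 - 9.12*x - 3.31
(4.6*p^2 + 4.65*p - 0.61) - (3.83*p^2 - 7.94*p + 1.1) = 0.77*p^2 + 12.59*p - 1.71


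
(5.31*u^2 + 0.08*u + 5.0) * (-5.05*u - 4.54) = -26.8155*u^3 - 24.5114*u^2 - 25.6132*u - 22.7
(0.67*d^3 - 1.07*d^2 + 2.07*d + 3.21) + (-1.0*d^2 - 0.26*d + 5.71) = 0.67*d^3 - 2.07*d^2 + 1.81*d + 8.92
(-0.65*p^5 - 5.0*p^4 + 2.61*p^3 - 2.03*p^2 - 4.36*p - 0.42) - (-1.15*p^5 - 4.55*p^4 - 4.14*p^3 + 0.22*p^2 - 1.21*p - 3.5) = 0.5*p^5 - 0.45*p^4 + 6.75*p^3 - 2.25*p^2 - 3.15*p + 3.08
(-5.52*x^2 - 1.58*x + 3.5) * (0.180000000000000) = -0.9936*x^2 - 0.2844*x + 0.63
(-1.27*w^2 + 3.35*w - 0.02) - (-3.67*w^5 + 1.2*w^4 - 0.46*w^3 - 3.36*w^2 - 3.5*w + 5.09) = 3.67*w^5 - 1.2*w^4 + 0.46*w^3 + 2.09*w^2 + 6.85*w - 5.11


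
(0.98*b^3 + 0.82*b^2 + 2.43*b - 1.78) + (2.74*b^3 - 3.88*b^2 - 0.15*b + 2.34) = 3.72*b^3 - 3.06*b^2 + 2.28*b + 0.56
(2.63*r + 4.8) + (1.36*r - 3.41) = 3.99*r + 1.39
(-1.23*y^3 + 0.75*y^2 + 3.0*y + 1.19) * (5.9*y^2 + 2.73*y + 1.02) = -7.257*y^5 + 1.0671*y^4 + 18.4929*y^3 + 15.976*y^2 + 6.3087*y + 1.2138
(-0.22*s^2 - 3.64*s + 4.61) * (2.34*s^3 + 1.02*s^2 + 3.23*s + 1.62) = -0.5148*s^5 - 8.742*s^4 + 6.364*s^3 - 7.4114*s^2 + 8.9935*s + 7.4682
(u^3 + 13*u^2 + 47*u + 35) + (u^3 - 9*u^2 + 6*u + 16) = 2*u^3 + 4*u^2 + 53*u + 51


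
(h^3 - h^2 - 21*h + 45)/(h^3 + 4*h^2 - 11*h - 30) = (h - 3)/(h + 2)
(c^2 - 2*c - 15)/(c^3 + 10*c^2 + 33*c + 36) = (c - 5)/(c^2 + 7*c + 12)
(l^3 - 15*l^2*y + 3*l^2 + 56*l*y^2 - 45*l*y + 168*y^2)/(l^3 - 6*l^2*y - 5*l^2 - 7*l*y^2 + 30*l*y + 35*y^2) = (l^2 - 8*l*y + 3*l - 24*y)/(l^2 + l*y - 5*l - 5*y)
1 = 1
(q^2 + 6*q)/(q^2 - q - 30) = q*(q + 6)/(q^2 - q - 30)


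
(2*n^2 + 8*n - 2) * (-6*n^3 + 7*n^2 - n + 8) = -12*n^5 - 34*n^4 + 66*n^3 - 6*n^2 + 66*n - 16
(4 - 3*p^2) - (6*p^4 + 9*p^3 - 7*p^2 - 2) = -6*p^4 - 9*p^3 + 4*p^2 + 6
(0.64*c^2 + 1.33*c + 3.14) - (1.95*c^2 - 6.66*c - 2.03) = -1.31*c^2 + 7.99*c + 5.17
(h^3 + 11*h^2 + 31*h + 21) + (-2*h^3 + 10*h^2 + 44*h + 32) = -h^3 + 21*h^2 + 75*h + 53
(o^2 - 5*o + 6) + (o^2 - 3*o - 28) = 2*o^2 - 8*o - 22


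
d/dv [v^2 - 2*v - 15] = 2*v - 2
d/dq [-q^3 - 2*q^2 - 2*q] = -3*q^2 - 4*q - 2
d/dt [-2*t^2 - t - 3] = -4*t - 1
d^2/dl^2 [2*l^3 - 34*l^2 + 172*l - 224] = 12*l - 68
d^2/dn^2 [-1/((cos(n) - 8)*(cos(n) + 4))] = (4*sin(n)^4 - 146*sin(n)^2 - 113*cos(n) - 3*cos(3*n) + 46)/((cos(n) - 8)^3*(cos(n) + 4)^3)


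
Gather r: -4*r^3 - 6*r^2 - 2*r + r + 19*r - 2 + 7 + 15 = -4*r^3 - 6*r^2 + 18*r + 20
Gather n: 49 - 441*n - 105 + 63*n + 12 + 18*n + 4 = -360*n - 40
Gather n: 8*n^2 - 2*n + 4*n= 8*n^2 + 2*n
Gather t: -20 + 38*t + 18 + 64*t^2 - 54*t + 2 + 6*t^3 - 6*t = 6*t^3 + 64*t^2 - 22*t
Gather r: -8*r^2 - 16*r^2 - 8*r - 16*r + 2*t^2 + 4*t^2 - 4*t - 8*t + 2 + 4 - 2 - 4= -24*r^2 - 24*r + 6*t^2 - 12*t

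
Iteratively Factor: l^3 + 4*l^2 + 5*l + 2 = (l + 2)*(l^2 + 2*l + 1) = (l + 1)*(l + 2)*(l + 1)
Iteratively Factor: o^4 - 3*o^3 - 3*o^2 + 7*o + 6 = (o - 2)*(o^3 - o^2 - 5*o - 3) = (o - 2)*(o + 1)*(o^2 - 2*o - 3) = (o - 3)*(o - 2)*(o + 1)*(o + 1)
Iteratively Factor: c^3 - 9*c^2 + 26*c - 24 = (c - 2)*(c^2 - 7*c + 12) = (c - 3)*(c - 2)*(c - 4)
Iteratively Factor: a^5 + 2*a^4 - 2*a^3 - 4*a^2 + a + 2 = (a + 2)*(a^4 - 2*a^2 + 1) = (a - 1)*(a + 2)*(a^3 + a^2 - a - 1) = (a - 1)*(a + 1)*(a + 2)*(a^2 - 1) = (a - 1)*(a + 1)^2*(a + 2)*(a - 1)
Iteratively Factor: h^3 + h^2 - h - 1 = (h + 1)*(h^2 - 1) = (h + 1)^2*(h - 1)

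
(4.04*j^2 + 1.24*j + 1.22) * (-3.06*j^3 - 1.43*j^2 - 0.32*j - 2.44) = -12.3624*j^5 - 9.5716*j^4 - 6.7992*j^3 - 11.999*j^2 - 3.416*j - 2.9768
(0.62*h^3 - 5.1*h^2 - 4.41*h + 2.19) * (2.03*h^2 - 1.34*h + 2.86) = 1.2586*h^5 - 11.1838*h^4 - 0.3451*h^3 - 4.2309*h^2 - 15.5472*h + 6.2634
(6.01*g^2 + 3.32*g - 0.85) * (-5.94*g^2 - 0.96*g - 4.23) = -35.6994*g^4 - 25.4904*g^3 - 23.5605*g^2 - 13.2276*g + 3.5955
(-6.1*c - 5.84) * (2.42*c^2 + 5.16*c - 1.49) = -14.762*c^3 - 45.6088*c^2 - 21.0454*c + 8.7016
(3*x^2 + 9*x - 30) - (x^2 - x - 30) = 2*x^2 + 10*x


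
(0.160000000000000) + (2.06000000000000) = 2.22000000000000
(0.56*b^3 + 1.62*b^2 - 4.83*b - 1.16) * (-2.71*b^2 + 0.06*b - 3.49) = -1.5176*b^5 - 4.3566*b^4 + 11.2321*b^3 - 2.8*b^2 + 16.7871*b + 4.0484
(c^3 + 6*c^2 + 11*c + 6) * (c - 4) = c^4 + 2*c^3 - 13*c^2 - 38*c - 24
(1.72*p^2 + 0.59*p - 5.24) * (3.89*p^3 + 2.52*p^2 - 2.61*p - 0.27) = 6.6908*p^5 + 6.6295*p^4 - 23.386*p^3 - 15.2091*p^2 + 13.5171*p + 1.4148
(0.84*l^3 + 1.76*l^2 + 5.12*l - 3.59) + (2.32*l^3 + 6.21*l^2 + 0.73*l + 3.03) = 3.16*l^3 + 7.97*l^2 + 5.85*l - 0.56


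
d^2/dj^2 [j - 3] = 0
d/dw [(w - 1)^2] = 2*w - 2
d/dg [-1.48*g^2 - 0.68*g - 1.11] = -2.96*g - 0.68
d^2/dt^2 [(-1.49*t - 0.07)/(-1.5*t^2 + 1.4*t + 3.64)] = ((3.962 - 13.41*t)*(-1.5*t^2 + 1.4*t + 3.64) - (1.49*t + 0.07)*(3.0*t - 1.4)*(6.0*t - 2.8))/(-1.5*t^2 + 1.4*t + 3.64)^3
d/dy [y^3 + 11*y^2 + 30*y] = 3*y^2 + 22*y + 30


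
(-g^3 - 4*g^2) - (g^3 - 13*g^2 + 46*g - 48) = -2*g^3 + 9*g^2 - 46*g + 48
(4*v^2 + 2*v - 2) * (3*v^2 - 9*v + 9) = 12*v^4 - 30*v^3 + 12*v^2 + 36*v - 18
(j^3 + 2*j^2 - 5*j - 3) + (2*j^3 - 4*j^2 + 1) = 3*j^3 - 2*j^2 - 5*j - 2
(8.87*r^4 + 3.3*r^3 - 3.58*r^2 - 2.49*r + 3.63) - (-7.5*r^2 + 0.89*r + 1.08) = 8.87*r^4 + 3.3*r^3 + 3.92*r^2 - 3.38*r + 2.55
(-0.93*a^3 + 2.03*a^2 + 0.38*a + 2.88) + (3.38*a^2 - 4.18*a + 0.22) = -0.93*a^3 + 5.41*a^2 - 3.8*a + 3.1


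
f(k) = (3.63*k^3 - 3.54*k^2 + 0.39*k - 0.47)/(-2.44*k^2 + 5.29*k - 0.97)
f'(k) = (4.88*k - 5.29)*(3.63*k^3 - 3.54*k^2 + 0.39*k - 0.47)/(-2.44*k^2 + 5.29*k - 0.97)^2 + (10.89*k^2 - 7.08*k + 0.39)/(-2.44*k^2 + 5.29*k - 0.97) = (-8.8572*k^4 + 38.4054*k^3 - 28.3383*k^2 + 4.574*k + 2.108)/(5.9536*k^4 - 25.8152*k^3 + 32.7177*k^2 - 10.2626*k + 0.9409)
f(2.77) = -10.04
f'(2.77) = 3.63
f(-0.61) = 0.56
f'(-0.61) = -0.81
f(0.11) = 1.11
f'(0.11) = 13.29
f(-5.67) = 7.11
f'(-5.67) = -1.43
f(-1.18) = 1.11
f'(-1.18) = -1.09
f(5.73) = -11.20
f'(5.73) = -1.25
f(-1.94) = 2.01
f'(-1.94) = -1.25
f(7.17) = -13.09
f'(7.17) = -1.36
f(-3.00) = 3.39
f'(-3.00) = -1.34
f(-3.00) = 3.39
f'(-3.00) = -1.34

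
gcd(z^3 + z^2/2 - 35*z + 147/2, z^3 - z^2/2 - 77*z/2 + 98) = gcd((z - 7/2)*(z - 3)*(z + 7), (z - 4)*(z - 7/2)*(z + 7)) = z^2 + 7*z/2 - 49/2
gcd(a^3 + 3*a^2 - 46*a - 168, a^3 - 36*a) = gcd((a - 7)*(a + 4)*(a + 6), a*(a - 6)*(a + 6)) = a + 6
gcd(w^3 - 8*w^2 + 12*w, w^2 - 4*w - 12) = w - 6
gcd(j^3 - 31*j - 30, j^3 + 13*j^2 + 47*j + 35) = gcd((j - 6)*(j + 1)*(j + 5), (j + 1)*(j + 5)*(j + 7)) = j^2 + 6*j + 5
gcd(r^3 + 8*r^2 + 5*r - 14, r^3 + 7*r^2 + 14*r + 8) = r + 2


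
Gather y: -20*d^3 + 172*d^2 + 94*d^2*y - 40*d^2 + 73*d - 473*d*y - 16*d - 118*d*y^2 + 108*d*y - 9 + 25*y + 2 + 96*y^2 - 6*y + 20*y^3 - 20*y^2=-20*d^3 + 132*d^2 + 57*d + 20*y^3 + y^2*(76 - 118*d) + y*(94*d^2 - 365*d + 19) - 7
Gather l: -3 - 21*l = -21*l - 3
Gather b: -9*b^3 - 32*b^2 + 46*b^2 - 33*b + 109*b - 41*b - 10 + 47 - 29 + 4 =-9*b^3 + 14*b^2 + 35*b + 12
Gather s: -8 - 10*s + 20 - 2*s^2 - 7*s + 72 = -2*s^2 - 17*s + 84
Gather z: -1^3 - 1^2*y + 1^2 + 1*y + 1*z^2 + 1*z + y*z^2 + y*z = z^2*(y + 1) + z*(y + 1)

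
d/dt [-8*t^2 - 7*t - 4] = -16*t - 7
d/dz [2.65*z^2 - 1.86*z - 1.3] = 5.3*z - 1.86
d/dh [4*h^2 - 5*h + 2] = 8*h - 5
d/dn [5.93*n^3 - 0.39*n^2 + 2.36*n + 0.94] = 17.79*n^2 - 0.78*n + 2.36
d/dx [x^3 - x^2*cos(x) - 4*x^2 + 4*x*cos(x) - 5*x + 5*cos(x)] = x^2*sin(x) + 3*x^2 - 4*x*sin(x) - 2*x*cos(x) - 8*x - 5*sin(x) + 4*cos(x) - 5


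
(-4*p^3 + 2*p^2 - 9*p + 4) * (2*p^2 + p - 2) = -8*p^5 - 8*p^3 - 5*p^2 + 22*p - 8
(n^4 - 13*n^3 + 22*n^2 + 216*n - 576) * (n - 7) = n^5 - 20*n^4 + 113*n^3 + 62*n^2 - 2088*n + 4032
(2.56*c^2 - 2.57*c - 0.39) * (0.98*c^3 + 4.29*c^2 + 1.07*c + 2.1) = 2.5088*c^5 + 8.4638*c^4 - 8.6683*c^3 + 0.953000000000001*c^2 - 5.8143*c - 0.819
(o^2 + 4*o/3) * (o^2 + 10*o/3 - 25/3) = o^4 + 14*o^3/3 - 35*o^2/9 - 100*o/9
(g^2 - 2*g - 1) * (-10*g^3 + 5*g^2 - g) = -10*g^5 + 25*g^4 - g^3 - 3*g^2 + g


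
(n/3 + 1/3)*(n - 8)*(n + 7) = n^3/3 - 19*n - 56/3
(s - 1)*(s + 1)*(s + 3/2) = s^3 + 3*s^2/2 - s - 3/2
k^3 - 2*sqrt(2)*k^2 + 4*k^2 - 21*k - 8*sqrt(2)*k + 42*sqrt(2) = (k - 3)*(k + 7)*(k - 2*sqrt(2))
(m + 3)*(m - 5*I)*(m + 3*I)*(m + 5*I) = m^4 + 3*m^3 + 3*I*m^3 + 25*m^2 + 9*I*m^2 + 75*m + 75*I*m + 225*I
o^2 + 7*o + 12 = (o + 3)*(o + 4)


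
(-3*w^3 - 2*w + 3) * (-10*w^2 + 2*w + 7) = 30*w^5 - 6*w^4 - w^3 - 34*w^2 - 8*w + 21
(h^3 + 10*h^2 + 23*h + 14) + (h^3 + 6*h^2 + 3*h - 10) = 2*h^3 + 16*h^2 + 26*h + 4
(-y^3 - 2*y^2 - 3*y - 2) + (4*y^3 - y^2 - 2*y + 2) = 3*y^3 - 3*y^2 - 5*y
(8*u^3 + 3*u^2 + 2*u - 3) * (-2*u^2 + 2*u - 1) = -16*u^5 + 10*u^4 - 6*u^3 + 7*u^2 - 8*u + 3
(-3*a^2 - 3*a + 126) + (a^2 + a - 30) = -2*a^2 - 2*a + 96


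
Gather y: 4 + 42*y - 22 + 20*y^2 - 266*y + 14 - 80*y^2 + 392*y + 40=-60*y^2 + 168*y + 36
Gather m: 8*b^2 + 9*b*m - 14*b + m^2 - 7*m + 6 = 8*b^2 - 14*b + m^2 + m*(9*b - 7) + 6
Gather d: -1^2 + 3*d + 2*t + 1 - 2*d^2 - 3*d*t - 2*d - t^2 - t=-2*d^2 + d*(1 - 3*t) - t^2 + t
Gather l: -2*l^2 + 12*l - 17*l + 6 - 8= -2*l^2 - 5*l - 2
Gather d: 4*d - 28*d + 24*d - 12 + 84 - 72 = 0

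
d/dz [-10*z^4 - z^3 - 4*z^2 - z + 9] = -40*z^3 - 3*z^2 - 8*z - 1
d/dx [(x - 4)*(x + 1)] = 2*x - 3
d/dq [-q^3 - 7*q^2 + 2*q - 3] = -3*q^2 - 14*q + 2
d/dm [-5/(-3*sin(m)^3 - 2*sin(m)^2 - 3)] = -5*(9*sin(m) + 4)*sin(m)*cos(m)/(3*sin(m)^3 + 2*sin(m)^2 + 3)^2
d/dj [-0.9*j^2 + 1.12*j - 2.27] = 1.12 - 1.8*j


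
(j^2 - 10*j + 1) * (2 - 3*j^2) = -3*j^4 + 30*j^3 - j^2 - 20*j + 2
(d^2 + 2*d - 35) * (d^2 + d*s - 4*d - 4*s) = d^4 + d^3*s - 2*d^3 - 2*d^2*s - 43*d^2 - 43*d*s + 140*d + 140*s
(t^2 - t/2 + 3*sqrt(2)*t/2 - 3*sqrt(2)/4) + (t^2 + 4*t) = 2*t^2 + 3*sqrt(2)*t/2 + 7*t/2 - 3*sqrt(2)/4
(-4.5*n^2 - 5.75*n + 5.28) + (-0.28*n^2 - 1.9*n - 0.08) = -4.78*n^2 - 7.65*n + 5.2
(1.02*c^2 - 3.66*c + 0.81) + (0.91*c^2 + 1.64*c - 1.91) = 1.93*c^2 - 2.02*c - 1.1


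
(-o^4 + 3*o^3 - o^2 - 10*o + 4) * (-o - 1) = o^5 - 2*o^4 - 2*o^3 + 11*o^2 + 6*o - 4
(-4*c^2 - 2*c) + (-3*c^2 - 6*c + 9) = -7*c^2 - 8*c + 9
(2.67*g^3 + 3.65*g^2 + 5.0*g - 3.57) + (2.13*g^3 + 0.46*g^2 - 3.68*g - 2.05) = 4.8*g^3 + 4.11*g^2 + 1.32*g - 5.62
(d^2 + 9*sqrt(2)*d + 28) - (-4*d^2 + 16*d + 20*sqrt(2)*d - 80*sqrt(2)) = 5*d^2 - 16*d - 11*sqrt(2)*d + 28 + 80*sqrt(2)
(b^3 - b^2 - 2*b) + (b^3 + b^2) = 2*b^3 - 2*b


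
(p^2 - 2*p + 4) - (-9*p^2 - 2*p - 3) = 10*p^2 + 7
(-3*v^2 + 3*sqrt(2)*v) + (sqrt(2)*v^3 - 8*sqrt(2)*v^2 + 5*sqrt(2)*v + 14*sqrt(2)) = sqrt(2)*v^3 - 8*sqrt(2)*v^2 - 3*v^2 + 8*sqrt(2)*v + 14*sqrt(2)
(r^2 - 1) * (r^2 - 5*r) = r^4 - 5*r^3 - r^2 + 5*r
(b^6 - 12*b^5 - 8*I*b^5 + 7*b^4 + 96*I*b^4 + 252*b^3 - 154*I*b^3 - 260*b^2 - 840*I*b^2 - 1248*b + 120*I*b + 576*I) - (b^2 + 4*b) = b^6 - 12*b^5 - 8*I*b^5 + 7*b^4 + 96*I*b^4 + 252*b^3 - 154*I*b^3 - 261*b^2 - 840*I*b^2 - 1252*b + 120*I*b + 576*I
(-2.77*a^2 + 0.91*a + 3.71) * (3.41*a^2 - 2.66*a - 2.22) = -9.4457*a^4 + 10.4713*a^3 + 16.3799*a^2 - 11.8888*a - 8.2362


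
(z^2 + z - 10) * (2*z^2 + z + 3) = 2*z^4 + 3*z^3 - 16*z^2 - 7*z - 30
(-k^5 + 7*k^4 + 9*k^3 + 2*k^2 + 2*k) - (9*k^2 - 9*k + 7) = -k^5 + 7*k^4 + 9*k^3 - 7*k^2 + 11*k - 7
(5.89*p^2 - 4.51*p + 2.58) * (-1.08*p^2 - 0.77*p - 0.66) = -6.3612*p^4 + 0.335500000000001*p^3 - 3.2011*p^2 + 0.99*p - 1.7028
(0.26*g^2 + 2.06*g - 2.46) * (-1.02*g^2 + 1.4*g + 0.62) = -0.2652*g^4 - 1.7372*g^3 + 5.5544*g^2 - 2.1668*g - 1.5252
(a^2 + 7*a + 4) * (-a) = -a^3 - 7*a^2 - 4*a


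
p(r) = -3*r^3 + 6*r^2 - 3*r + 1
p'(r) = -9*r^2 + 12*r - 3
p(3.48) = -63.21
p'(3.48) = -70.23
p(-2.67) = 108.89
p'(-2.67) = -99.20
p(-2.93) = 136.76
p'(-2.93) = -115.42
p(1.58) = -0.59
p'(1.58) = -6.51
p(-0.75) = 7.89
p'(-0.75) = -17.06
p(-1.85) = 46.08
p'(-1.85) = -56.00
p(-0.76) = 8.06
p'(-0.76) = -17.32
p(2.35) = -11.85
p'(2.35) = -24.50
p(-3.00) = 145.00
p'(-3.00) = -120.00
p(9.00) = -1727.00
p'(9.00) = -624.00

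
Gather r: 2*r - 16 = 2*r - 16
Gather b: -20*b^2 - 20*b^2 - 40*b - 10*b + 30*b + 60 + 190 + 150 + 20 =-40*b^2 - 20*b + 420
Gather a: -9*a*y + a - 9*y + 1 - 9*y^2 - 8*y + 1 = a*(1 - 9*y) - 9*y^2 - 17*y + 2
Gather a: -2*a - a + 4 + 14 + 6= 24 - 3*a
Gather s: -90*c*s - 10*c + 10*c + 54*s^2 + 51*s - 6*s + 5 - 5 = 54*s^2 + s*(45 - 90*c)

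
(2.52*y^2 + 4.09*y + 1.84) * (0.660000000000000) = 1.6632*y^2 + 2.6994*y + 1.2144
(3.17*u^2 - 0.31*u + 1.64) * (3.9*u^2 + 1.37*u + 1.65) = 12.363*u^4 + 3.1339*u^3 + 11.2018*u^2 + 1.7353*u + 2.706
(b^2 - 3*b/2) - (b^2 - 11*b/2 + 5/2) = 4*b - 5/2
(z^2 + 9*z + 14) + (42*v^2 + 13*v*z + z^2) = 42*v^2 + 13*v*z + 2*z^2 + 9*z + 14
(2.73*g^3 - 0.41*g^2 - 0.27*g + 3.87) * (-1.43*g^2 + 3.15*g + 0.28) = -3.9039*g^5 + 9.1858*g^4 - 0.141*g^3 - 6.4994*g^2 + 12.1149*g + 1.0836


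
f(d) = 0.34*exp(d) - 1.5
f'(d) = 0.34*exp(d)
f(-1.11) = -1.39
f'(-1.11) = 0.11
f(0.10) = -1.12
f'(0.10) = 0.38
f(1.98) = 0.96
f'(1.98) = 2.46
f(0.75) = -0.78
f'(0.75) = 0.72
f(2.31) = 1.93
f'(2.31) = 3.43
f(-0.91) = -1.36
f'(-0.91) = 0.14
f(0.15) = -1.10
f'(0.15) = 0.40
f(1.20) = -0.37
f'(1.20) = 1.13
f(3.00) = 5.33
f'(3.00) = 6.83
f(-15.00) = -1.50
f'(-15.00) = 0.00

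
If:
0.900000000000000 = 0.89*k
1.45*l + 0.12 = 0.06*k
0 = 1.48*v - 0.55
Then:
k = 1.01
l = -0.04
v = 0.37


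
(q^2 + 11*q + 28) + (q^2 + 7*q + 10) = 2*q^2 + 18*q + 38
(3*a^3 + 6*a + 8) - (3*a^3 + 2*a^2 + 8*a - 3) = -2*a^2 - 2*a + 11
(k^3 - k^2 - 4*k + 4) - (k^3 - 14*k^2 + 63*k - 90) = 13*k^2 - 67*k + 94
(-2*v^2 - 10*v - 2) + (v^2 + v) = -v^2 - 9*v - 2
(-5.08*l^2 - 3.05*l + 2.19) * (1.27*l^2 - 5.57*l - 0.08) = -6.4516*l^4 + 24.4221*l^3 + 20.1762*l^2 - 11.9543*l - 0.1752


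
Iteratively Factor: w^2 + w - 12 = (w - 3)*(w + 4)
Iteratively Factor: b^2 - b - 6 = (b - 3)*(b + 2)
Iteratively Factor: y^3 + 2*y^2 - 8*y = (y - 2)*(y^2 + 4*y) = (y - 2)*(y + 4)*(y)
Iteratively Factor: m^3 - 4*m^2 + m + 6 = (m - 2)*(m^2 - 2*m - 3) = (m - 2)*(m + 1)*(m - 3)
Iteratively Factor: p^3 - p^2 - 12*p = (p - 4)*(p^2 + 3*p) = (p - 4)*(p + 3)*(p)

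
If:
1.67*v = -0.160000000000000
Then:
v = -0.10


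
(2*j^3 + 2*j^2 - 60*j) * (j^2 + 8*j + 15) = 2*j^5 + 18*j^4 - 14*j^3 - 450*j^2 - 900*j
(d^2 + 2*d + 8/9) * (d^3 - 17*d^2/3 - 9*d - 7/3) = d^5 - 11*d^4/3 - 175*d^3/9 - 685*d^2/27 - 38*d/3 - 56/27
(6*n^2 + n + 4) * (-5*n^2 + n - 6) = -30*n^4 + n^3 - 55*n^2 - 2*n - 24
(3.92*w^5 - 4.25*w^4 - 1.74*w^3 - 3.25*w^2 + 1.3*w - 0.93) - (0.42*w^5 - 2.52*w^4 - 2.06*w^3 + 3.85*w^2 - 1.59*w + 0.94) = 3.5*w^5 - 1.73*w^4 + 0.32*w^3 - 7.1*w^2 + 2.89*w - 1.87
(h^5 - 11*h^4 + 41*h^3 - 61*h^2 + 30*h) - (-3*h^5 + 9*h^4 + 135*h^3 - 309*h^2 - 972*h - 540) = 4*h^5 - 20*h^4 - 94*h^3 + 248*h^2 + 1002*h + 540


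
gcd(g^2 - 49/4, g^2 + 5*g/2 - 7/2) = g + 7/2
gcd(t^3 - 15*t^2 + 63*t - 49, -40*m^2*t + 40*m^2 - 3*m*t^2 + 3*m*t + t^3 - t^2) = t - 1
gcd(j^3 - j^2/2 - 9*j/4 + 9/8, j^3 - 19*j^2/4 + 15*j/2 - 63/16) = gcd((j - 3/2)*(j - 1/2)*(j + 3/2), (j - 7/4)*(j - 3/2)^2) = j - 3/2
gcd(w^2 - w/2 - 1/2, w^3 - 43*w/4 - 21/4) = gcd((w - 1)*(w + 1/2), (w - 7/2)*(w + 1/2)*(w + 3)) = w + 1/2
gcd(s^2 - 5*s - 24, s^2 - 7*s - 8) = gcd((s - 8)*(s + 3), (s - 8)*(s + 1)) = s - 8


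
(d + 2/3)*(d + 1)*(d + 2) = d^3 + 11*d^2/3 + 4*d + 4/3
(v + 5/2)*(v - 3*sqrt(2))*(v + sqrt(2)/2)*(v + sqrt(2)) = v^4 - 3*sqrt(2)*v^3/2 + 5*v^3/2 - 8*v^2 - 15*sqrt(2)*v^2/4 - 20*v - 3*sqrt(2)*v - 15*sqrt(2)/2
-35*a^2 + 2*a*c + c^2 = (-5*a + c)*(7*a + c)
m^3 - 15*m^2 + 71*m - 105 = (m - 7)*(m - 5)*(m - 3)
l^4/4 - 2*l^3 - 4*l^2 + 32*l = l*(l/4 + 1)*(l - 8)*(l - 4)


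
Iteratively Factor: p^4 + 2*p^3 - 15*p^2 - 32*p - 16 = (p + 1)*(p^3 + p^2 - 16*p - 16) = (p + 1)^2*(p^2 - 16) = (p - 4)*(p + 1)^2*(p + 4)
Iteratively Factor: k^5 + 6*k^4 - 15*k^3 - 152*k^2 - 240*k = (k - 5)*(k^4 + 11*k^3 + 40*k^2 + 48*k) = (k - 5)*(k + 4)*(k^3 + 7*k^2 + 12*k) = (k - 5)*(k + 4)^2*(k^2 + 3*k) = (k - 5)*(k + 3)*(k + 4)^2*(k)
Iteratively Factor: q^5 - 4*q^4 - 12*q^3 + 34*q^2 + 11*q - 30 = (q - 2)*(q^4 - 2*q^3 - 16*q^2 + 2*q + 15) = (q - 2)*(q + 3)*(q^3 - 5*q^2 - q + 5) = (q - 2)*(q - 1)*(q + 3)*(q^2 - 4*q - 5) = (q - 2)*(q - 1)*(q + 1)*(q + 3)*(q - 5)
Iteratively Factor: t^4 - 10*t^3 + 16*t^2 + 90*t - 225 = (t + 3)*(t^3 - 13*t^2 + 55*t - 75) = (t - 5)*(t + 3)*(t^2 - 8*t + 15) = (t - 5)^2*(t + 3)*(t - 3)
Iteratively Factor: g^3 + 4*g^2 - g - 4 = (g - 1)*(g^2 + 5*g + 4) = (g - 1)*(g + 4)*(g + 1)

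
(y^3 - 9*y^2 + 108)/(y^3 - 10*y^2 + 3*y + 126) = (y - 6)/(y - 7)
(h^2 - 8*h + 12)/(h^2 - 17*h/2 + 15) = 2*(h - 2)/(2*h - 5)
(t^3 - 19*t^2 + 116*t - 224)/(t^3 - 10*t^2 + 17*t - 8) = (t^2 - 11*t + 28)/(t^2 - 2*t + 1)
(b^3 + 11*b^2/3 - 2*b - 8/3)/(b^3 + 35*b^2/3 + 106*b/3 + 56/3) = (b - 1)/(b + 7)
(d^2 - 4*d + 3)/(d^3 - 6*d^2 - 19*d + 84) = (d - 1)/(d^2 - 3*d - 28)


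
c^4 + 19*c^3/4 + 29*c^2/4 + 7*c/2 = c*(c + 1)*(c + 7/4)*(c + 2)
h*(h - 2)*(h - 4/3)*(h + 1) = h^4 - 7*h^3/3 - 2*h^2/3 + 8*h/3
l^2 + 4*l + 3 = (l + 1)*(l + 3)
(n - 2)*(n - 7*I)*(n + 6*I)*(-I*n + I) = -I*n^4 - n^3 + 3*I*n^3 + 3*n^2 - 44*I*n^2 - 2*n + 126*I*n - 84*I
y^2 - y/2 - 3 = (y - 2)*(y + 3/2)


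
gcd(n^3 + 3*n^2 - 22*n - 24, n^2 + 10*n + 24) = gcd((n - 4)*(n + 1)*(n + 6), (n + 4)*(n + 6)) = n + 6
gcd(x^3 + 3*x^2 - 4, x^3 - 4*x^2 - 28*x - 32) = x^2 + 4*x + 4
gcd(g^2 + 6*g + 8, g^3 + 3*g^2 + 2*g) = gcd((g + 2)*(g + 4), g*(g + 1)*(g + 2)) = g + 2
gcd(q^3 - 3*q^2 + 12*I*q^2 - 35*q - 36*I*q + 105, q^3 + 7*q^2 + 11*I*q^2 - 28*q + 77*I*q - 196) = q + 7*I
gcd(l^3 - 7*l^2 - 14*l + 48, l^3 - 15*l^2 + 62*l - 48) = l - 8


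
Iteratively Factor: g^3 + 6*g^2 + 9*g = (g)*(g^2 + 6*g + 9) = g*(g + 3)*(g + 3)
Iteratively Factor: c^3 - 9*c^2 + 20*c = (c - 4)*(c^2 - 5*c) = c*(c - 4)*(c - 5)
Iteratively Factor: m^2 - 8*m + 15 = (m - 3)*(m - 5)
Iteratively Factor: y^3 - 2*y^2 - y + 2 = (y - 2)*(y^2 - 1) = (y - 2)*(y - 1)*(y + 1)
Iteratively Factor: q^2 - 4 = (q - 2)*(q + 2)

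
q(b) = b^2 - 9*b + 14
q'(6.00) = 3.00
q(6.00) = -4.00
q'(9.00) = 9.00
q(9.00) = 14.00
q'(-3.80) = -16.60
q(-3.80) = 62.64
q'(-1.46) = -11.92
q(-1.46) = 29.27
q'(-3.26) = -15.52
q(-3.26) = 53.97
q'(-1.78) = -12.56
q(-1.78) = 33.19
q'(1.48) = -6.04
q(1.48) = 2.87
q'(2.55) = -3.90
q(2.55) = -2.45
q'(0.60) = -7.80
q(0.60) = 8.96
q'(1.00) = -7.00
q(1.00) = 6.00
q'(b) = 2*b - 9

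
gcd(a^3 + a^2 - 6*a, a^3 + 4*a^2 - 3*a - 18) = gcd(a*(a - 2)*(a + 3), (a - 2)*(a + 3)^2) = a^2 + a - 6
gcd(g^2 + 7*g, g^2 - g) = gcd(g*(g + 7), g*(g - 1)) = g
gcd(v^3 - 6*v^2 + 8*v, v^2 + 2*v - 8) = v - 2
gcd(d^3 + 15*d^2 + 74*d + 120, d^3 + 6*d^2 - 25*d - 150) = d^2 + 11*d + 30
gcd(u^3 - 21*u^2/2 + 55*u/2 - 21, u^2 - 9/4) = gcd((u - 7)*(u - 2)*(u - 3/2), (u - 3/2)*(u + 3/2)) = u - 3/2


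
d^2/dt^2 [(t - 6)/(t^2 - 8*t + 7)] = 2*((14 - 3*t)*(t^2 - 8*t + 7) + 4*(t - 6)*(t - 4)^2)/(t^2 - 8*t + 7)^3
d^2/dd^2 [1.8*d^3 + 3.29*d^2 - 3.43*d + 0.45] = 10.8*d + 6.58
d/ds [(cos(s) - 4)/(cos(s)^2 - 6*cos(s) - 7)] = (cos(s)^2 - 8*cos(s) + 31)*sin(s)/(sin(s)^2 + 6*cos(s) + 6)^2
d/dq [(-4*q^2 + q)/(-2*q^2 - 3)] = (2*q^2 + 24*q - 3)/(4*q^4 + 12*q^2 + 9)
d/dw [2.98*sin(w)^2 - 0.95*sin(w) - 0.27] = (5.96*sin(w) - 0.95)*cos(w)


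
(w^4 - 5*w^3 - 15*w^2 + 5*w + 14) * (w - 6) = w^5 - 11*w^4 + 15*w^3 + 95*w^2 - 16*w - 84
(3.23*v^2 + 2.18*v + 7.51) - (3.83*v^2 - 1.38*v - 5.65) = -0.6*v^2 + 3.56*v + 13.16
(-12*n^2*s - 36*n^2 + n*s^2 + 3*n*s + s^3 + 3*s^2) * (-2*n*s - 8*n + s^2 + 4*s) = 24*n^3*s^2 + 168*n^3*s + 288*n^3 - 14*n^2*s^3 - 98*n^2*s^2 - 168*n^2*s - n*s^4 - 7*n*s^3 - 12*n*s^2 + s^5 + 7*s^4 + 12*s^3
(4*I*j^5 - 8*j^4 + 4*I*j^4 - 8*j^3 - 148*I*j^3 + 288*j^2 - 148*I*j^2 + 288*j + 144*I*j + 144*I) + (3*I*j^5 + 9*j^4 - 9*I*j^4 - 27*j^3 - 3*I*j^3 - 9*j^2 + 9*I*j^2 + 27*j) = 7*I*j^5 + j^4 - 5*I*j^4 - 35*j^3 - 151*I*j^3 + 279*j^2 - 139*I*j^2 + 315*j + 144*I*j + 144*I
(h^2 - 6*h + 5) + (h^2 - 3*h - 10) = 2*h^2 - 9*h - 5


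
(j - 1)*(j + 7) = j^2 + 6*j - 7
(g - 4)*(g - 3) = g^2 - 7*g + 12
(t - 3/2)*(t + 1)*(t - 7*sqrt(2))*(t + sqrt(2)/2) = t^4 - 13*sqrt(2)*t^3/2 - t^3/2 - 17*t^2/2 + 13*sqrt(2)*t^2/4 + 7*t/2 + 39*sqrt(2)*t/4 + 21/2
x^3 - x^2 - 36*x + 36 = (x - 6)*(x - 1)*(x + 6)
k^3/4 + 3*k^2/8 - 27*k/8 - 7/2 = (k/4 + 1)*(k - 7/2)*(k + 1)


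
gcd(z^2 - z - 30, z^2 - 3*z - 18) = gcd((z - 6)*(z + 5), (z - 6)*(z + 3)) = z - 6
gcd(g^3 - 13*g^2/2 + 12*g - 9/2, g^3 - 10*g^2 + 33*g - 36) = g^2 - 6*g + 9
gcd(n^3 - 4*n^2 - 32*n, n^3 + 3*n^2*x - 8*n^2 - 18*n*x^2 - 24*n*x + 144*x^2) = n - 8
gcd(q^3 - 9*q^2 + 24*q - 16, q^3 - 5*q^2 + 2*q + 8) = q - 4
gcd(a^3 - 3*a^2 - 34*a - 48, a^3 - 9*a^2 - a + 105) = a + 3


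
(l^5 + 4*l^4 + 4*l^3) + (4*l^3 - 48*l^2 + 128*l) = l^5 + 4*l^4 + 8*l^3 - 48*l^2 + 128*l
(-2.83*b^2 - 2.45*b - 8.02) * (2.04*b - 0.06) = -5.7732*b^3 - 4.8282*b^2 - 16.2138*b + 0.4812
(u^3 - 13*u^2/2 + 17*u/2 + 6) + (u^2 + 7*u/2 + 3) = u^3 - 11*u^2/2 + 12*u + 9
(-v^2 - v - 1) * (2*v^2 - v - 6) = -2*v^4 - v^3 + 5*v^2 + 7*v + 6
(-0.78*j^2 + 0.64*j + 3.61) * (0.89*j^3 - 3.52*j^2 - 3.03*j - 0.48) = -0.6942*j^5 + 3.3152*j^4 + 3.3235*j^3 - 14.272*j^2 - 11.2455*j - 1.7328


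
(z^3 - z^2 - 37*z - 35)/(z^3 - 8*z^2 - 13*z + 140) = (z^2 + 6*z + 5)/(z^2 - z - 20)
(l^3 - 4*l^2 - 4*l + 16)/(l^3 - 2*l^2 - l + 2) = (l^2 - 2*l - 8)/(l^2 - 1)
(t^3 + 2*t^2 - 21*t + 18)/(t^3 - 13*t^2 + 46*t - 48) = (t^2 + 5*t - 6)/(t^2 - 10*t + 16)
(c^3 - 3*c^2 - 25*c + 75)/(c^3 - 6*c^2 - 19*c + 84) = (c^2 - 25)/(c^2 - 3*c - 28)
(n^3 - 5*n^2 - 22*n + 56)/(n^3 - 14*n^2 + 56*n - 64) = (n^2 - 3*n - 28)/(n^2 - 12*n + 32)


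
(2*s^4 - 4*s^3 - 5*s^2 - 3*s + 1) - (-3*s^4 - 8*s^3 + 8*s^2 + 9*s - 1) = 5*s^4 + 4*s^3 - 13*s^2 - 12*s + 2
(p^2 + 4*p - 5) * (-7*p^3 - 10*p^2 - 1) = -7*p^5 - 38*p^4 - 5*p^3 + 49*p^2 - 4*p + 5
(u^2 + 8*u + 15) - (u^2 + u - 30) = 7*u + 45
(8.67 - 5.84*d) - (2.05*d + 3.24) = 5.43 - 7.89*d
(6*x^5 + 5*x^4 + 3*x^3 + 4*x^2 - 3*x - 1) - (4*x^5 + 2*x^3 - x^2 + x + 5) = 2*x^5 + 5*x^4 + x^3 + 5*x^2 - 4*x - 6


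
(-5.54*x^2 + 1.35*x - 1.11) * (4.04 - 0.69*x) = 3.8226*x^3 - 23.3131*x^2 + 6.2199*x - 4.4844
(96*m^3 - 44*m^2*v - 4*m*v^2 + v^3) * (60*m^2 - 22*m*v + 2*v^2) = 5760*m^5 - 4752*m^4*v + 920*m^3*v^2 + 60*m^2*v^3 - 30*m*v^4 + 2*v^5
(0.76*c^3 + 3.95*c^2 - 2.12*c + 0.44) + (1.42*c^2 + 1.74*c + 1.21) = 0.76*c^3 + 5.37*c^2 - 0.38*c + 1.65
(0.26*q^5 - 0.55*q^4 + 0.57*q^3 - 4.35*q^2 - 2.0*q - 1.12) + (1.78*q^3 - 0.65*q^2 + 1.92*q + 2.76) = 0.26*q^5 - 0.55*q^4 + 2.35*q^3 - 5.0*q^2 - 0.0800000000000001*q + 1.64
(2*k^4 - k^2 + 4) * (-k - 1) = -2*k^5 - 2*k^4 + k^3 + k^2 - 4*k - 4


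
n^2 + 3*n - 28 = (n - 4)*(n + 7)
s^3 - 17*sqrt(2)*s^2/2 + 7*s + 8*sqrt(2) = (s - 8*sqrt(2))*(s - sqrt(2))*(s + sqrt(2)/2)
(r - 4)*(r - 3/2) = r^2 - 11*r/2 + 6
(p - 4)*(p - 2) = p^2 - 6*p + 8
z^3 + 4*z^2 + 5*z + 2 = (z + 1)^2*(z + 2)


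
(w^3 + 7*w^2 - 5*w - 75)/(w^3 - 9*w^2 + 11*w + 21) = (w^2 + 10*w + 25)/(w^2 - 6*w - 7)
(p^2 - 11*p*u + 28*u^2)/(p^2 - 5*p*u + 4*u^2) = (p - 7*u)/(p - u)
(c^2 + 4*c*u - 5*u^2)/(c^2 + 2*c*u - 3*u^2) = (c + 5*u)/(c + 3*u)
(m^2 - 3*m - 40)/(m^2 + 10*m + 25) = (m - 8)/(m + 5)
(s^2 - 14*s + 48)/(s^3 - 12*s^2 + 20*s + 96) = 1/(s + 2)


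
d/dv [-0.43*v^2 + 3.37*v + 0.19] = 3.37 - 0.86*v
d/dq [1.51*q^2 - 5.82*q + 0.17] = 3.02*q - 5.82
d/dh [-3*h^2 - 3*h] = -6*h - 3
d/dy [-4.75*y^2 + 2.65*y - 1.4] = 2.65 - 9.5*y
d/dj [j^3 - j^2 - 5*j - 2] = 3*j^2 - 2*j - 5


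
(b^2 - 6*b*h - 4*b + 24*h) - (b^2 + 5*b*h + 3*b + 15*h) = -11*b*h - 7*b + 9*h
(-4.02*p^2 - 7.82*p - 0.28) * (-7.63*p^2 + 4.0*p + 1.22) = 30.6726*p^4 + 43.5866*p^3 - 34.048*p^2 - 10.6604*p - 0.3416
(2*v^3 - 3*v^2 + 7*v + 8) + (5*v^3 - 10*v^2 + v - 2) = 7*v^3 - 13*v^2 + 8*v + 6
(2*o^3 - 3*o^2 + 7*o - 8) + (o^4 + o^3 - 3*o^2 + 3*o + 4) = o^4 + 3*o^3 - 6*o^2 + 10*o - 4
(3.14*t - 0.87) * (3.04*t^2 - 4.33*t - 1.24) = 9.5456*t^3 - 16.241*t^2 - 0.1265*t + 1.0788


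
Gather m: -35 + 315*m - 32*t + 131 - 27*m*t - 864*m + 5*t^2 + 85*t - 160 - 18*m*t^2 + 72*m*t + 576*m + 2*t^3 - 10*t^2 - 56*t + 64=m*(-18*t^2 + 45*t + 27) + 2*t^3 - 5*t^2 - 3*t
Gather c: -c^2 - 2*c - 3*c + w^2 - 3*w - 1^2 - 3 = -c^2 - 5*c + w^2 - 3*w - 4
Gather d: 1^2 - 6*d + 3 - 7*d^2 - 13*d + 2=-7*d^2 - 19*d + 6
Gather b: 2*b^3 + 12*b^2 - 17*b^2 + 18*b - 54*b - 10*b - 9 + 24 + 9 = 2*b^3 - 5*b^2 - 46*b + 24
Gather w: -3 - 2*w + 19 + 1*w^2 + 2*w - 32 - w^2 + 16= 0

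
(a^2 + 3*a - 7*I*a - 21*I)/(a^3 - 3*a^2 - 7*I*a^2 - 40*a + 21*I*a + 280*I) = (a + 3)/(a^2 - 3*a - 40)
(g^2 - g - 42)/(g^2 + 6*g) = (g - 7)/g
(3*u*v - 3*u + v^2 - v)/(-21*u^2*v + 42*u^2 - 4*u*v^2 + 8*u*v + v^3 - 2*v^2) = (1 - v)/(7*u*v - 14*u - v^2 + 2*v)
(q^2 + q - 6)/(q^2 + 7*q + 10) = (q^2 + q - 6)/(q^2 + 7*q + 10)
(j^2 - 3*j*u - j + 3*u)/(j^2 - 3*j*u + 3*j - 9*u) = (j - 1)/(j + 3)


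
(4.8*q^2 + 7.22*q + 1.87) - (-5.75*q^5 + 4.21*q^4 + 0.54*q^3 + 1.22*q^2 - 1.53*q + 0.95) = 5.75*q^5 - 4.21*q^4 - 0.54*q^3 + 3.58*q^2 + 8.75*q + 0.92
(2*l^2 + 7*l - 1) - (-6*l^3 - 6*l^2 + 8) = 6*l^3 + 8*l^2 + 7*l - 9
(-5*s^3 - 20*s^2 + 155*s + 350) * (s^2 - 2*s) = -5*s^5 - 10*s^4 + 195*s^3 + 40*s^2 - 700*s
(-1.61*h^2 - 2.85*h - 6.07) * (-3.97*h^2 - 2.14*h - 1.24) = 6.3917*h^4 + 14.7599*h^3 + 32.1933*h^2 + 16.5238*h + 7.5268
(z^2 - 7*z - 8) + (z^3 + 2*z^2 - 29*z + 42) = z^3 + 3*z^2 - 36*z + 34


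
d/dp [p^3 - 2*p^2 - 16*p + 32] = 3*p^2 - 4*p - 16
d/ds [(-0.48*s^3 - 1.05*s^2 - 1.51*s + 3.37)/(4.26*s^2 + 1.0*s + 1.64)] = (-2.0448*s^4 - 0.959999999999999*s^3 + 3.021*s^2 - 32.1564*s - 5.8464)/(18.1476*s^4 + 8.52*s^3 + 14.9728*s^2 + 3.28*s + 2.6896)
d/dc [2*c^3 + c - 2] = 6*c^2 + 1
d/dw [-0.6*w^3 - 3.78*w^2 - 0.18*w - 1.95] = -1.8*w^2 - 7.56*w - 0.18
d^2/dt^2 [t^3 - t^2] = 6*t - 2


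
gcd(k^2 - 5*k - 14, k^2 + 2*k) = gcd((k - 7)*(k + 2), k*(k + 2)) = k + 2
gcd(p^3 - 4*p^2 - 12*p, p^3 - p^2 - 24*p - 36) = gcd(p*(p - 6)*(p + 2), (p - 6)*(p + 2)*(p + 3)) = p^2 - 4*p - 12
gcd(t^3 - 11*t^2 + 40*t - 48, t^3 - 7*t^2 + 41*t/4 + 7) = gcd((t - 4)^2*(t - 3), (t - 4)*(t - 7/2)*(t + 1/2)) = t - 4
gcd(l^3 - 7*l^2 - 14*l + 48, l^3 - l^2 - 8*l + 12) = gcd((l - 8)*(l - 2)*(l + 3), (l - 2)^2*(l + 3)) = l^2 + l - 6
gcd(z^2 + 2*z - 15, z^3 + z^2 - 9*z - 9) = z - 3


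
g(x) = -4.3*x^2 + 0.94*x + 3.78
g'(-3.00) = 26.74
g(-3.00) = -37.74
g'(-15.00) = 129.94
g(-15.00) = -977.82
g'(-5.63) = 49.36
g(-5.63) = -137.81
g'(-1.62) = 14.87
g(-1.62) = -9.03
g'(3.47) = -28.90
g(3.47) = -44.73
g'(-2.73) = 24.42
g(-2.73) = -30.83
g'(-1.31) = 12.21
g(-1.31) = -4.83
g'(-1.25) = 11.69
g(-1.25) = -4.11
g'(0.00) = 0.94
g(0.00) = 3.78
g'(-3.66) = 32.42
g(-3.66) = -57.26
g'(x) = 0.94 - 8.6*x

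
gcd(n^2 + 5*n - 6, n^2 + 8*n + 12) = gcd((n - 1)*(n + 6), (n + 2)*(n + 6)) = n + 6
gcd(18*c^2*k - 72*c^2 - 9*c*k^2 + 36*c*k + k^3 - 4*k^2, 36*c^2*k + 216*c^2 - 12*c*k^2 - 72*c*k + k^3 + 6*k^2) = 6*c - k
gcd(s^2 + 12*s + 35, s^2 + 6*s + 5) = s + 5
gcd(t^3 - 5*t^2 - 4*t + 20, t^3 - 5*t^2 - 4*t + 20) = t^3 - 5*t^2 - 4*t + 20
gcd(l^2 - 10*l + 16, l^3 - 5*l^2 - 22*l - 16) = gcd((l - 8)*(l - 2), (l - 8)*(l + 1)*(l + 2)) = l - 8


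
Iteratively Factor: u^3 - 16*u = (u)*(u^2 - 16) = u*(u - 4)*(u + 4)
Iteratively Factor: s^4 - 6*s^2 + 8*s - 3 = (s - 1)*(s^3 + s^2 - 5*s + 3) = (s - 1)^2*(s^2 + 2*s - 3) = (s - 1)^2*(s + 3)*(s - 1)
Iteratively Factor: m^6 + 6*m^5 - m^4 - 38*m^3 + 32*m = (m - 2)*(m^5 + 8*m^4 + 15*m^3 - 8*m^2 - 16*m) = m*(m - 2)*(m^4 + 8*m^3 + 15*m^2 - 8*m - 16) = m*(m - 2)*(m + 4)*(m^3 + 4*m^2 - m - 4) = m*(m - 2)*(m - 1)*(m + 4)*(m^2 + 5*m + 4) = m*(m - 2)*(m - 1)*(m + 1)*(m + 4)*(m + 4)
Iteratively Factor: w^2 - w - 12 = (w - 4)*(w + 3)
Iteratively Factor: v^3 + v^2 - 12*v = (v + 4)*(v^2 - 3*v) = v*(v + 4)*(v - 3)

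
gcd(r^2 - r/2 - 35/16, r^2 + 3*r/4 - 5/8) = r + 5/4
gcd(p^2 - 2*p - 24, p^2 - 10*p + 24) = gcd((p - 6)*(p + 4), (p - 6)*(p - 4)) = p - 6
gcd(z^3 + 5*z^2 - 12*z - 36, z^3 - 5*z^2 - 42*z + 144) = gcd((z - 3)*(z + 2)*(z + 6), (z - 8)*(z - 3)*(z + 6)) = z^2 + 3*z - 18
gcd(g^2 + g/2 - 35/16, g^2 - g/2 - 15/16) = g - 5/4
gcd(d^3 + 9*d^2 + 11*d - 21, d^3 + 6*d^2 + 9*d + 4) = 1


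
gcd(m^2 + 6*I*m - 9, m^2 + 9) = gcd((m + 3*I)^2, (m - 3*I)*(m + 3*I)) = m + 3*I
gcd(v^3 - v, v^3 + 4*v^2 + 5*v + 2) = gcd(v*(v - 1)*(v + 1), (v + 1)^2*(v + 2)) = v + 1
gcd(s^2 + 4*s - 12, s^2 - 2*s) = s - 2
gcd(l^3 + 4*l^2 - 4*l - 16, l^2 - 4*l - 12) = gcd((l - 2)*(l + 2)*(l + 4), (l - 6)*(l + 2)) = l + 2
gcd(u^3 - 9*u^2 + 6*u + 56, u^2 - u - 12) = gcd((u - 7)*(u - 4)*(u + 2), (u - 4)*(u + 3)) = u - 4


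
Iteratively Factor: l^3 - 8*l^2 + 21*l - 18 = (l - 3)*(l^2 - 5*l + 6) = (l - 3)^2*(l - 2)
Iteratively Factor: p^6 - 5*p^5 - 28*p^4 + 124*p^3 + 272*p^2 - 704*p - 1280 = (p - 4)*(p^5 - p^4 - 32*p^3 - 4*p^2 + 256*p + 320) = (p - 4)*(p + 2)*(p^4 - 3*p^3 - 26*p^2 + 48*p + 160) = (p - 5)*(p - 4)*(p + 2)*(p^3 + 2*p^2 - 16*p - 32) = (p - 5)*(p - 4)^2*(p + 2)*(p^2 + 6*p + 8) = (p - 5)*(p - 4)^2*(p + 2)^2*(p + 4)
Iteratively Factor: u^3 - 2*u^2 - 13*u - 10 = (u + 1)*(u^2 - 3*u - 10) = (u - 5)*(u + 1)*(u + 2)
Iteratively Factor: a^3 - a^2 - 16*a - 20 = (a + 2)*(a^2 - 3*a - 10) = (a + 2)^2*(a - 5)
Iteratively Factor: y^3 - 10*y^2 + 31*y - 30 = (y - 5)*(y^2 - 5*y + 6) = (y - 5)*(y - 2)*(y - 3)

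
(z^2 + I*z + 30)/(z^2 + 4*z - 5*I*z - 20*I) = (z + 6*I)/(z + 4)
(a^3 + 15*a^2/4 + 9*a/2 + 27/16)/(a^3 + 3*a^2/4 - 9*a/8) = (8*a^2 + 18*a + 9)/(2*a*(4*a - 3))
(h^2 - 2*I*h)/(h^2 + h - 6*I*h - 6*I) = h*(h - 2*I)/(h^2 + h - 6*I*h - 6*I)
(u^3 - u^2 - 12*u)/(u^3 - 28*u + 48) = u*(u + 3)/(u^2 + 4*u - 12)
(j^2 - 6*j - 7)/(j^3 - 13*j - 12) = (j - 7)/(j^2 - j - 12)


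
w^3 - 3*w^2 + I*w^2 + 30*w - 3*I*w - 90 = (w - 3)*(w - 5*I)*(w + 6*I)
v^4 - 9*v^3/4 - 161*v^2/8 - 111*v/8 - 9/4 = (v - 6)*(v + 1/4)*(v + 1/2)*(v + 3)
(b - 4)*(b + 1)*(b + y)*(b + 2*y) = b^4 + 3*b^3*y - 3*b^3 + 2*b^2*y^2 - 9*b^2*y - 4*b^2 - 6*b*y^2 - 12*b*y - 8*y^2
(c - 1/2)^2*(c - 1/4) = c^3 - 5*c^2/4 + c/2 - 1/16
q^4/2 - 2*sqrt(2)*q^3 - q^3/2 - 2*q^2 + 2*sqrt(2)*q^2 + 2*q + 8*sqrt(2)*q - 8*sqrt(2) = (q/2 + 1)*(q - 2)*(q - 1)*(q - 4*sqrt(2))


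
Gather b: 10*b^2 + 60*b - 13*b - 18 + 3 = 10*b^2 + 47*b - 15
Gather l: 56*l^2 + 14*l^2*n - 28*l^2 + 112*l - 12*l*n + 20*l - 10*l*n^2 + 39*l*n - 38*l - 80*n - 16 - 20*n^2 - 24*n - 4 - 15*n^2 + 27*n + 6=l^2*(14*n + 28) + l*(-10*n^2 + 27*n + 94) - 35*n^2 - 77*n - 14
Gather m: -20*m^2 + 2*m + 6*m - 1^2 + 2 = -20*m^2 + 8*m + 1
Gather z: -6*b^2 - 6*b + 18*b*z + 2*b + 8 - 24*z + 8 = -6*b^2 - 4*b + z*(18*b - 24) + 16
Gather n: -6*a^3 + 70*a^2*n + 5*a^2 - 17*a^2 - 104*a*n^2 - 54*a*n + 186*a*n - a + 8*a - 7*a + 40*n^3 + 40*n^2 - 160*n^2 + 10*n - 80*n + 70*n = -6*a^3 - 12*a^2 + 40*n^3 + n^2*(-104*a - 120) + n*(70*a^2 + 132*a)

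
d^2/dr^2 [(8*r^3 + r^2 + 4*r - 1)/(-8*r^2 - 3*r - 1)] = 24*(-20*r^3 + 12*r^2 + 12*r + 1)/(512*r^6 + 576*r^5 + 408*r^4 + 171*r^3 + 51*r^2 + 9*r + 1)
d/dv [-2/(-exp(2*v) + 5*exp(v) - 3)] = (10 - 4*exp(v))*exp(v)/(exp(2*v) - 5*exp(v) + 3)^2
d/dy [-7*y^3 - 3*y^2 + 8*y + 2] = -21*y^2 - 6*y + 8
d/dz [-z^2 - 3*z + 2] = -2*z - 3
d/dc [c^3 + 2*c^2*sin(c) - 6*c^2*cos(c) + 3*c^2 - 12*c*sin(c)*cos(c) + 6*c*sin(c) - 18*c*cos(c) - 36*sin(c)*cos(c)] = 6*c^2*sin(c) + 2*c^2*cos(c) + 3*c^2 + 22*c*sin(c) - 6*c*cos(c) - 12*c*cos(2*c) + 6*c + 6*sin(c) - 6*sin(2*c) - 18*cos(c) - 36*cos(2*c)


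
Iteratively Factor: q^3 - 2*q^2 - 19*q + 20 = (q - 5)*(q^2 + 3*q - 4) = (q - 5)*(q + 4)*(q - 1)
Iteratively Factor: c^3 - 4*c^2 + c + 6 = (c - 3)*(c^2 - c - 2) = (c - 3)*(c + 1)*(c - 2)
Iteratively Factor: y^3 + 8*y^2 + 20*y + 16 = (y + 2)*(y^2 + 6*y + 8) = (y + 2)^2*(y + 4)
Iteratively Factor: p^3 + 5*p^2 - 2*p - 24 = (p - 2)*(p^2 + 7*p + 12) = (p - 2)*(p + 3)*(p + 4)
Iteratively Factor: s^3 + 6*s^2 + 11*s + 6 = (s + 2)*(s^2 + 4*s + 3) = (s + 2)*(s + 3)*(s + 1)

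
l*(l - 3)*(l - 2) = l^3 - 5*l^2 + 6*l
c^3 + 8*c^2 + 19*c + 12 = (c + 1)*(c + 3)*(c + 4)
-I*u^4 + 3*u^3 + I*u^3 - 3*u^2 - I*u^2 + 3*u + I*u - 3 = (u - 1)*(u - I)*(u + 3*I)*(-I*u + 1)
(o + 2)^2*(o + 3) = o^3 + 7*o^2 + 16*o + 12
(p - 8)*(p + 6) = p^2 - 2*p - 48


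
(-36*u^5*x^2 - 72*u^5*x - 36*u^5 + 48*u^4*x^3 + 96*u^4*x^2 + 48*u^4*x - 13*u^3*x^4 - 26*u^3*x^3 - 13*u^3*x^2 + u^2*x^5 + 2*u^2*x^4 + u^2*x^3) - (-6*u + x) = -36*u^5*x^2 - 72*u^5*x - 36*u^5 + 48*u^4*x^3 + 96*u^4*x^2 + 48*u^4*x - 13*u^3*x^4 - 26*u^3*x^3 - 13*u^3*x^2 + u^2*x^5 + 2*u^2*x^4 + u^2*x^3 + 6*u - x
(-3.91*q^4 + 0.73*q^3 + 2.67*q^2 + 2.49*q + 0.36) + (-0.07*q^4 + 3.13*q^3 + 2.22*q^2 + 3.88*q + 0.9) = -3.98*q^4 + 3.86*q^3 + 4.89*q^2 + 6.37*q + 1.26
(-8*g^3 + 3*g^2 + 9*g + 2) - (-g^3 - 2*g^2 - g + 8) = -7*g^3 + 5*g^2 + 10*g - 6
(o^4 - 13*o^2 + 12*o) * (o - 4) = o^5 - 4*o^4 - 13*o^3 + 64*o^2 - 48*o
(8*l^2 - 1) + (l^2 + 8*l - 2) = 9*l^2 + 8*l - 3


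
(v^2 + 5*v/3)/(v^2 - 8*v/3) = (3*v + 5)/(3*v - 8)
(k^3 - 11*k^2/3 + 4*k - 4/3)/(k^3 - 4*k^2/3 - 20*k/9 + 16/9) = 3*(k - 1)/(3*k + 4)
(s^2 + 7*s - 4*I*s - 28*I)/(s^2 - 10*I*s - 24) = (s + 7)/(s - 6*I)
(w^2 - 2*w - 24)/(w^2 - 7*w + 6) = (w + 4)/(w - 1)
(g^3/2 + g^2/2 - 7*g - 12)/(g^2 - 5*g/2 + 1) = (g^3 + g^2 - 14*g - 24)/(2*g^2 - 5*g + 2)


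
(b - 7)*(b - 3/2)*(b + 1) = b^3 - 15*b^2/2 + 2*b + 21/2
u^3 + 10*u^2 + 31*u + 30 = (u + 2)*(u + 3)*(u + 5)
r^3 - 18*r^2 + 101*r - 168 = (r - 8)*(r - 7)*(r - 3)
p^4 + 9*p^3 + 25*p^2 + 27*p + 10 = (p + 1)^2*(p + 2)*(p + 5)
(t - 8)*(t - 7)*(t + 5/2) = t^3 - 25*t^2/2 + 37*t/2 + 140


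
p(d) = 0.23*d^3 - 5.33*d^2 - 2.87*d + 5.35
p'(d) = 0.69*d^2 - 10.66*d - 2.87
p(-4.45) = -107.69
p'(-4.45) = 58.23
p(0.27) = 4.19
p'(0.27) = -5.70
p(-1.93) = -10.62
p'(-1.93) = 20.27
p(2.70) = -36.73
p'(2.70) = -26.62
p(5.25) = -123.34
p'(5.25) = -39.82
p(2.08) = -21.61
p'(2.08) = -22.06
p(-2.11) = -14.48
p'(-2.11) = 22.69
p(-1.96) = -11.23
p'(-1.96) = 20.67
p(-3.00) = -40.22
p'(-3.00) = 35.32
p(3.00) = -45.02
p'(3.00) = -28.64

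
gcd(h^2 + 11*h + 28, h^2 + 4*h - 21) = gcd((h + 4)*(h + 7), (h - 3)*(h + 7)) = h + 7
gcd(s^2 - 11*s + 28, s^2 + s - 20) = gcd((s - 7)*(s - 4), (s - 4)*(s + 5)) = s - 4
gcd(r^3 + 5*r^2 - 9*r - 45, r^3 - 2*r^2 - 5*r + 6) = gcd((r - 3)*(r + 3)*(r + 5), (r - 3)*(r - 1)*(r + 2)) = r - 3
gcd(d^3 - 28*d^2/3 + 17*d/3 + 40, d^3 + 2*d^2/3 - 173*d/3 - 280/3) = d^2 - 19*d/3 - 40/3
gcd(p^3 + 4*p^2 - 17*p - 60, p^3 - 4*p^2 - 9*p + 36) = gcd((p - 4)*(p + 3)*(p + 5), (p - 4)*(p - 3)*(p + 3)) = p^2 - p - 12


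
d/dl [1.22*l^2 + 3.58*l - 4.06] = 2.44*l + 3.58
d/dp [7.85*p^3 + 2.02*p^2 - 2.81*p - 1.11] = 23.55*p^2 + 4.04*p - 2.81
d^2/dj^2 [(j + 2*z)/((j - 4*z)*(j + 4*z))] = 2*(-j^3 - 6*j^2*z - 48*j*z^2 - 32*z^3)/(-j^6 + 48*j^4*z^2 - 768*j^2*z^4 + 4096*z^6)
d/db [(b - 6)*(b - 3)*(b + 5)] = 3*b^2 - 8*b - 27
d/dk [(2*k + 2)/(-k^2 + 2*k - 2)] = 2*(-k^2 + 2*k + 2*(k - 1)*(k + 1) - 2)/(k^2 - 2*k + 2)^2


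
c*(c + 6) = c^2 + 6*c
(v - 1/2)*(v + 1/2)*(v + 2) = v^3 + 2*v^2 - v/4 - 1/2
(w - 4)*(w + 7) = w^2 + 3*w - 28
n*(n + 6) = n^2 + 6*n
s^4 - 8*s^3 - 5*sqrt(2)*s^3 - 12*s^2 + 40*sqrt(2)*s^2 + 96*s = s*(s - 8)*(s - 6*sqrt(2))*(s + sqrt(2))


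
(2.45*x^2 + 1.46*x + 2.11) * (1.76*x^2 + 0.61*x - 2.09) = 4.312*x^4 + 4.0641*x^3 - 0.5163*x^2 - 1.7643*x - 4.4099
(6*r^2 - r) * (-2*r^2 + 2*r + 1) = -12*r^4 + 14*r^3 + 4*r^2 - r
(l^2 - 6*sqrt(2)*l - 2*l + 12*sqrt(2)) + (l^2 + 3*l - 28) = 2*l^2 - 6*sqrt(2)*l + l - 28 + 12*sqrt(2)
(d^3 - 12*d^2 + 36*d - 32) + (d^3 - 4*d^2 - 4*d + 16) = 2*d^3 - 16*d^2 + 32*d - 16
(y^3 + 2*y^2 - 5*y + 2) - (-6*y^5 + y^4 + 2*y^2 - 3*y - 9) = 6*y^5 - y^4 + y^3 - 2*y + 11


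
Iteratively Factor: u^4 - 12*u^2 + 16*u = (u - 2)*(u^3 + 2*u^2 - 8*u) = u*(u - 2)*(u^2 + 2*u - 8) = u*(u - 2)^2*(u + 4)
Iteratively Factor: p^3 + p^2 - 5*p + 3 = (p - 1)*(p^2 + 2*p - 3) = (p - 1)*(p + 3)*(p - 1)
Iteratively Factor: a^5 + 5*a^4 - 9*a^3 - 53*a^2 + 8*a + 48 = (a + 4)*(a^4 + a^3 - 13*a^2 - a + 12) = (a + 1)*(a + 4)*(a^3 - 13*a + 12) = (a - 3)*(a + 1)*(a + 4)*(a^2 + 3*a - 4) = (a - 3)*(a + 1)*(a + 4)^2*(a - 1)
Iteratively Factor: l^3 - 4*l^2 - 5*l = (l - 5)*(l^2 + l) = (l - 5)*(l + 1)*(l)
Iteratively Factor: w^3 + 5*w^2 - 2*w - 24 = (w - 2)*(w^2 + 7*w + 12) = (w - 2)*(w + 3)*(w + 4)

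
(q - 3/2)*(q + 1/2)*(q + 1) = q^3 - 7*q/4 - 3/4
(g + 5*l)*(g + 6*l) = g^2 + 11*g*l + 30*l^2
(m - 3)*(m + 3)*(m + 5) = m^3 + 5*m^2 - 9*m - 45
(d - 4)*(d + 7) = d^2 + 3*d - 28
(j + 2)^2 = j^2 + 4*j + 4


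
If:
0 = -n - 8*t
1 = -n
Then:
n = -1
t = 1/8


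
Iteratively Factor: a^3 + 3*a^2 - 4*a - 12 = (a + 3)*(a^2 - 4) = (a - 2)*(a + 3)*(a + 2)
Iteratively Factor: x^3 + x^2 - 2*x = (x)*(x^2 + x - 2) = x*(x - 1)*(x + 2)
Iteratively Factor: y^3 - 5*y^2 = (y)*(y^2 - 5*y) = y^2*(y - 5)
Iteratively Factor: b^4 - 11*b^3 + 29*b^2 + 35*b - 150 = (b - 5)*(b^3 - 6*b^2 - b + 30) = (b - 5)^2*(b^2 - b - 6) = (b - 5)^2*(b - 3)*(b + 2)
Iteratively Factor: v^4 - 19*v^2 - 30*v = (v + 3)*(v^3 - 3*v^2 - 10*v) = (v - 5)*(v + 3)*(v^2 + 2*v) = v*(v - 5)*(v + 3)*(v + 2)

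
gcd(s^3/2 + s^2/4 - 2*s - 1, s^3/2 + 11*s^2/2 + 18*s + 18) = s + 2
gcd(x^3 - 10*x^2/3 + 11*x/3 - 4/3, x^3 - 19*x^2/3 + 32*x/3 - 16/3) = x^2 - 7*x/3 + 4/3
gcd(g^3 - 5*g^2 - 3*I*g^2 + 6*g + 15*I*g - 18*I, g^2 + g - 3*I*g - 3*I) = g - 3*I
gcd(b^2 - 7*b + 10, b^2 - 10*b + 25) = b - 5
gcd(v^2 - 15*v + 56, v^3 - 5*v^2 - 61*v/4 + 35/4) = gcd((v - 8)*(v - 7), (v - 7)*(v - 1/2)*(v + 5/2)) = v - 7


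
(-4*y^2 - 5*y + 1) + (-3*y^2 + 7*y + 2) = -7*y^2 + 2*y + 3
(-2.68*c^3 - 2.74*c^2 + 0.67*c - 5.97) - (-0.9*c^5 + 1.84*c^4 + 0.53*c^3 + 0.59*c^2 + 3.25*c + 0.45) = 0.9*c^5 - 1.84*c^4 - 3.21*c^3 - 3.33*c^2 - 2.58*c - 6.42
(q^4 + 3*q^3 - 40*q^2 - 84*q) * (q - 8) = q^5 - 5*q^4 - 64*q^3 + 236*q^2 + 672*q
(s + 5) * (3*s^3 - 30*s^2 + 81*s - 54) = 3*s^4 - 15*s^3 - 69*s^2 + 351*s - 270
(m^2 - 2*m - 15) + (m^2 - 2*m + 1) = 2*m^2 - 4*m - 14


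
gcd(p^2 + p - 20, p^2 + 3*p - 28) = p - 4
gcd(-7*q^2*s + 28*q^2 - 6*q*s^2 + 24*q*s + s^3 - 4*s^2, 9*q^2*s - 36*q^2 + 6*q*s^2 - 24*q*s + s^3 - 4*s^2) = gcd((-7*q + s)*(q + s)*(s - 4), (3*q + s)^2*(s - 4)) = s - 4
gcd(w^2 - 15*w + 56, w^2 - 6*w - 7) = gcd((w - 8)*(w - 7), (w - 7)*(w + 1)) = w - 7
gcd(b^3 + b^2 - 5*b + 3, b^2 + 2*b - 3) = b^2 + 2*b - 3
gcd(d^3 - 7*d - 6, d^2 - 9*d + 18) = d - 3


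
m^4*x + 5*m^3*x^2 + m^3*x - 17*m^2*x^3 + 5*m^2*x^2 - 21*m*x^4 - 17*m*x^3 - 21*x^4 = (m - 3*x)*(m + x)*(m + 7*x)*(m*x + x)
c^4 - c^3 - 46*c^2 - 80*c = c*(c - 8)*(c + 2)*(c + 5)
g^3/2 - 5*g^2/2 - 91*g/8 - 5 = (g/2 + 1/4)*(g - 8)*(g + 5/2)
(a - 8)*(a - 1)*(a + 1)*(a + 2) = a^4 - 6*a^3 - 17*a^2 + 6*a + 16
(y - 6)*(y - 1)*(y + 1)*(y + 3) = y^4 - 3*y^3 - 19*y^2 + 3*y + 18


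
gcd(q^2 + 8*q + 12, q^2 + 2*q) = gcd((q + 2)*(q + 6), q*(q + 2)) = q + 2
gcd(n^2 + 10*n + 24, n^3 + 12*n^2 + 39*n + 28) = n + 4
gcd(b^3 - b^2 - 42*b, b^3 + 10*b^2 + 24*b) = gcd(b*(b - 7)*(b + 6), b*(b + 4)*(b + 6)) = b^2 + 6*b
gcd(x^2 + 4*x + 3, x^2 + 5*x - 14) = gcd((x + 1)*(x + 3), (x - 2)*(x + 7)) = 1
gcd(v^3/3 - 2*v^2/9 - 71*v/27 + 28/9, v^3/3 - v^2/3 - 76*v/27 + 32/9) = v^2 + 5*v/3 - 4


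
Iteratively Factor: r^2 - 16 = (r - 4)*(r + 4)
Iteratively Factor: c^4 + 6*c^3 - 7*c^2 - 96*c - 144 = (c - 4)*(c^3 + 10*c^2 + 33*c + 36) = (c - 4)*(c + 3)*(c^2 + 7*c + 12) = (c - 4)*(c + 3)*(c + 4)*(c + 3)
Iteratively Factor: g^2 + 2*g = (g)*(g + 2)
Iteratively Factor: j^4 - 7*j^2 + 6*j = (j - 2)*(j^3 + 2*j^2 - 3*j) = (j - 2)*(j - 1)*(j^2 + 3*j) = (j - 2)*(j - 1)*(j + 3)*(j)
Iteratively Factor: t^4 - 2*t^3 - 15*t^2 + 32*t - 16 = (t + 4)*(t^3 - 6*t^2 + 9*t - 4) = (t - 4)*(t + 4)*(t^2 - 2*t + 1) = (t - 4)*(t - 1)*(t + 4)*(t - 1)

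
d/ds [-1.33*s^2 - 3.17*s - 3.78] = -2.66*s - 3.17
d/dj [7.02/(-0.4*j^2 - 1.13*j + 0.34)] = (5.616*j + 7.9326)/(0.4*j^2 + 1.13*j - 0.34)^2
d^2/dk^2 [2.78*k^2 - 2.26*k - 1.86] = 5.56000000000000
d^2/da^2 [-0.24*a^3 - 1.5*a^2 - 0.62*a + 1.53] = -1.44*a - 3.0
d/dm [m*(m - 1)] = 2*m - 1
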